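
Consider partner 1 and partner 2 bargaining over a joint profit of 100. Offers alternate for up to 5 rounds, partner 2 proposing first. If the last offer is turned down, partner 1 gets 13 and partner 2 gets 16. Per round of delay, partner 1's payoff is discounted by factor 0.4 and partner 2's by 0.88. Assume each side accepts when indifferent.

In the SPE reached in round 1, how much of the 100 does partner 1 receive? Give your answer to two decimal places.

Round 5 (partner 2 proposes): partner 1 gets 13 if talks fail, so partner 2 offers 13 and keeps 87.
Round 4 (partner 1 proposes): partner 2 can get 87 next round, worth 0.88 × 87 = 76.56 now. Partner 1 offers 76.56 and keeps 100 − 76.56 = 23.44.
Round 3 (partner 2 proposes): partner 1 can get 23.44 next round, worth 0.4 × 23.44 = 9.376 now; partner 2 offers that and keeps 90.624.
Round 2 (partner 1 proposes): partner 2 can get 90.624 next round, worth 0.88 × 90.624 = 79.74912 now, so partner 1 offers 79.74912, keeping 20.25088.
Round 1 (partner 2 proposes): partner 1 can get 20.25088 next round, worth 0.4 × 20.25088 = 8.100352 now. Partner 2 offers 8.100352 and keeps 100 − 8.100352 = 91.899648.

8.10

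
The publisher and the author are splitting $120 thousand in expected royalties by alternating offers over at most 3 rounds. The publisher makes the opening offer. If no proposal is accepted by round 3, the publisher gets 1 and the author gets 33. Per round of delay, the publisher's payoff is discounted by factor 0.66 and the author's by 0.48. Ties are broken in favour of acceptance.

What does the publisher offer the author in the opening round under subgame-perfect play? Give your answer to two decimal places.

Round 3 (the publisher proposes): the author gets 33 if talks fail, so the publisher offers 33 and keeps 87.
Round 2 (the author proposes): the publisher can get 87 next round, worth 0.66 × 87 = 57.42 now, so the author offers 57.42, keeping 62.58.
Round 1 (the publisher proposes): the author can get 62.58 next round, worth 0.48 × 62.58 = 30.0384 now, so the publisher offers 30.0384, keeping 89.9616.

30.04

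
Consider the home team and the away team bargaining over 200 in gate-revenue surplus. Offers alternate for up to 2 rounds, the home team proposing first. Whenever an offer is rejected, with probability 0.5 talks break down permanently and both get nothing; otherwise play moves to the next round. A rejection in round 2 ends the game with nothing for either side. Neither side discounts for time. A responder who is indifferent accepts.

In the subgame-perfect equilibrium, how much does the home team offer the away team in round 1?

100

By backward induction:
Round 2 (the away team proposes): the home team will accept anything ≥ 0, so the away team offers 0 and keeps 200.
Round 1 (the home team proposes): rejecting gives the away team an expected 0.5 × 200 = 100. The home team offers 100 and keeps 200 − 100 = 100.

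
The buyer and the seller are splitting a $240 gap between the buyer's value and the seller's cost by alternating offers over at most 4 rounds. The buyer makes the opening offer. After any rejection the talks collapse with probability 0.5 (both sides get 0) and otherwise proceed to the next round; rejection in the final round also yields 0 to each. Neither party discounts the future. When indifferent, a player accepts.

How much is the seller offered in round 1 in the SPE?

Round 4 (the seller proposes): the buyer will accept anything ≥ 0, so the seller offers 0 and keeps 240.
Round 3 (the buyer proposes): rejecting gives the seller an expected 0.5 × 240 = 120; the buyer offers that and keeps 120.
Round 2 (the seller proposes): rejecting gives the buyer an expected 0.5 × 120 = 60, so the seller offers 60, keeping 180.
Round 1 (the buyer proposes): rejecting gives the seller an expected 0.5 × 180 = 90. The buyer offers 90 and keeps 240 − 90 = 150.

90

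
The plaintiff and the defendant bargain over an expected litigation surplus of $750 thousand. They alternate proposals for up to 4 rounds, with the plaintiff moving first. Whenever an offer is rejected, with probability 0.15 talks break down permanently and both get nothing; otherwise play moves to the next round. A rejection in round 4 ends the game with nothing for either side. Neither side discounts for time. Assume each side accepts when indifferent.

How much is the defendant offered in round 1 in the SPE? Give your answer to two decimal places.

Round 4 (the defendant proposes): the plaintiff will accept anything ≥ 0, so the defendant offers 0 and keeps 750.
Round 3 (the plaintiff proposes): rejecting gives the defendant an expected 0.85 × 750 = 637.5. The plaintiff offers 637.5 and keeps 750 − 637.5 = 112.5.
Round 2 (the defendant proposes): rejecting gives the plaintiff an expected 0.85 × 112.5 = 95.625, so the defendant offers 95.625, keeping 654.375.
Round 1 (the plaintiff proposes): rejecting gives the defendant an expected 0.85 × 654.375 = 556.21875. The plaintiff offers 556.21875 and keeps 750 − 556.21875 = 193.78125.

556.22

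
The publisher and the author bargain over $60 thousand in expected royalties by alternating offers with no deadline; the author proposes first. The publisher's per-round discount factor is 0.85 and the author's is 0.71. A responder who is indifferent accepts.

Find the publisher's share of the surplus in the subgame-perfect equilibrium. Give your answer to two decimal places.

When the author proposes, the publisher accepts any offer worth at least 0.85 times what the publisher would get by proposing next round; and vice versa.
This gives x = 60 − 0.85y and y = 60 − 0.71x, where x and y are each side's share when it proposes.
Hence (1 − 0.85·0.71)x = 60(1 − 0.85), i.e. 0.3965·x = 9.
x ≈ 22.6986; the publisher's share is 60 − x ≈ 37.3014.

37.30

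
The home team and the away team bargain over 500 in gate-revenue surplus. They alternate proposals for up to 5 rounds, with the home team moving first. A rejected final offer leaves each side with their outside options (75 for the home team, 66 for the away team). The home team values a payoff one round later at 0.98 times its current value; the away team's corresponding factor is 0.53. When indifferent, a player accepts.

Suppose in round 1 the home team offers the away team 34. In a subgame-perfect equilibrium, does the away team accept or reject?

Accept

Round 5 (the home team proposes): the away team gets 66 if talks fail, so the home team offers 66 and keeps 434.
Round 4 (the away team proposes): the home team can get 434 next round, worth 0.98 × 434 = 425.32 now; the away team offers that and keeps 74.68.
Round 3 (the home team proposes): the away team can get 74.68 next round, worth 0.53 × 74.68 = 39.5804 now; the home team offers that and keeps 460.4196.
Round 2 (the away team proposes): the home team can get 460.4196 next round, worth 0.98 × 460.4196 = 451.211208 now. The away team offers 451.211208 and keeps 500 − 451.211208 = 48.788792.
So by rejecting in round 1, the away team gets 48.788792 next round, worth 0.53 × 48.788792 = 25.85805976 now.
Offer 34 ≥ 25.85805976, so the away team accepts.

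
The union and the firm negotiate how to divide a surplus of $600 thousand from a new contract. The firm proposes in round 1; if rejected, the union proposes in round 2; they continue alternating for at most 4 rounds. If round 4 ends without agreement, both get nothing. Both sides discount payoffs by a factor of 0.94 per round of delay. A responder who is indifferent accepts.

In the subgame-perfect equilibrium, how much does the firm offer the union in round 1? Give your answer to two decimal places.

Round 4 (the union proposes): the firm will accept anything ≥ 0, so the union offers 0 and keeps 600.
Round 3 (the firm proposes): the union can get 600 next round, worth 0.94 × 600 = 564 now; the firm offers that and keeps 36.
Round 2 (the union proposes): the firm can get 36 next round, worth 0.94 × 36 = 33.84 now; the union offers that and keeps 566.16.
Round 1 (the firm proposes): the union can get 566.16 next round, worth 0.94 × 566.16 = 532.1904 now; the firm offers that and keeps 67.8096.

532.19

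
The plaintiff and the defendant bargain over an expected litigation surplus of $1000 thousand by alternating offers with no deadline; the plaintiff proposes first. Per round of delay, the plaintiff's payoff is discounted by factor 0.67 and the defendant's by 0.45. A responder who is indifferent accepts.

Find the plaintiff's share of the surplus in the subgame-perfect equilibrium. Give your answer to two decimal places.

Let x be the plaintiff's share when the plaintiff proposes and y be the defendant's share when the defendant proposes.
The defendant accepts iff offered ≥ 0.45·y, so x = 1000 − 0.45y. Symmetrically y = 1000 − 0.67x.
Substituting: x = 1000 − 0.45(1000 − 0.67x), giving x(1 − 0.67·0.45) = 1000(1 − 0.45).
So x = 1000 × 0.55 / 0.6985 ≈ 787.4016, and the defendant receives 1000 − x ≈ 212.5984.

787.40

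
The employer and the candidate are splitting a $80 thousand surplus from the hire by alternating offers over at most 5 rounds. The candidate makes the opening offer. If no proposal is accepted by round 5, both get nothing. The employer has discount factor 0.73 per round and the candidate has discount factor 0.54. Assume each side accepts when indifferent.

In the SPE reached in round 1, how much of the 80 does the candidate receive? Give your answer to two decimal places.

Round 5 (the candidate proposes): rejection yields 0 for the employer; the candidate offers 0 and keeps 80.
Round 4 (the employer proposes): the candidate can get 80 next round, worth 0.54 × 80 = 43.2 now, so the employer offers 43.2, keeping 36.8.
Round 3 (the candidate proposes): the employer can get 36.8 next round, worth 0.73 × 36.8 = 26.864 now; the candidate offers that and keeps 53.136.
Round 2 (the employer proposes): the candidate can get 53.136 next round, worth 0.54 × 53.136 = 28.69344 now. The employer offers 28.69344 and keeps 80 − 28.69344 = 51.30656.
Round 1 (the candidate proposes): the employer can get 51.30656 next round, worth 0.73 × 51.30656 = 37.4537888 now, so the candidate offers 37.4537888, keeping 42.5462112.

42.55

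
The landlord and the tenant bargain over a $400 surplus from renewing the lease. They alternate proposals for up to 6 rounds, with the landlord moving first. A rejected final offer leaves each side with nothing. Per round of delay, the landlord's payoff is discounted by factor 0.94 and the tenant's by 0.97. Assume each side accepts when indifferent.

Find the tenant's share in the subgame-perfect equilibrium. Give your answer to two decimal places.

Work backward from the last round.
Round 6 (the tenant proposes): rejection yields 0 for the landlord; the tenant offers 0 and keeps 400.
Round 5 (the landlord proposes): the tenant can get 400 next round, worth 0.97 × 400 = 388 now. The landlord offers 388 and keeps 400 − 388 = 12.
Round 4 (the tenant proposes): the landlord can get 12 next round, worth 0.94 × 12 = 11.28 now, so the tenant offers 11.28, keeping 388.72.
Round 3 (the landlord proposes): the tenant can get 388.72 next round, worth 0.97 × 388.72 = 377.0584 now, so the landlord offers 377.0584, keeping 22.9416.
Round 2 (the tenant proposes): the landlord can get 22.9416 next round, worth 0.94 × 22.9416 = 21.565104 now; the tenant offers that and keeps 378.434896.
Round 1 (the landlord proposes): the tenant can get 378.434896 next round, worth 0.97 × 378.434896 = 367.08184912 now. The landlord offers 367.08184912 and keeps 400 − 367.08184912 = 32.91815088.

367.08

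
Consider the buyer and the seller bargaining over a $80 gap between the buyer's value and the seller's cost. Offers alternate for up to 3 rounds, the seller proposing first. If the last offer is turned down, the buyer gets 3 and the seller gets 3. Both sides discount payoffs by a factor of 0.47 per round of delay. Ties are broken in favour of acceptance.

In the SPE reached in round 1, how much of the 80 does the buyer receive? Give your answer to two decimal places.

20.59

Round 3 (the seller proposes): the buyer gets 3 if talks fail, so the seller offers 3 and keeps 77.
Round 2 (the buyer proposes): the seller can get 77 next round, worth 0.47 × 77 = 36.19 now, so the buyer offers 36.19, keeping 43.81.
Round 1 (the seller proposes): the buyer can get 43.81 next round, worth 0.47 × 43.81 = 20.5907 now, so the seller offers 20.5907, keeping 59.4093.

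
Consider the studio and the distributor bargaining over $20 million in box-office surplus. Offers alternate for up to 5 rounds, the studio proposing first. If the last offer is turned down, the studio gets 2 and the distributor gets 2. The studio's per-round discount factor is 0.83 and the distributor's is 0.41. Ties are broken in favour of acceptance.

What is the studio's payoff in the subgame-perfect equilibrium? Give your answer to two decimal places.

17.90

Round 5 (the studio proposes): the distributor gets 2 if talks fail, so the studio offers 2 and keeps 18.
Round 4 (the distributor proposes): the studio can get 18 next round, worth 0.83 × 18 = 14.94 now. The distributor offers 14.94 and keeps 20 − 14.94 = 5.06.
Round 3 (the studio proposes): the distributor can get 5.06 next round, worth 0.41 × 5.06 = 2.0746 now, so the studio offers 2.0746, keeping 17.9254.
Round 2 (the distributor proposes): the studio can get 17.9254 next round, worth 0.83 × 17.9254 = 14.878082 now. The distributor offers 14.878082 and keeps 20 − 14.878082 = 5.121918.
Round 1 (the studio proposes): the distributor can get 5.121918 next round, worth 0.41 × 5.121918 = 2.09998638 now; the studio offers that and keeps 17.90001362.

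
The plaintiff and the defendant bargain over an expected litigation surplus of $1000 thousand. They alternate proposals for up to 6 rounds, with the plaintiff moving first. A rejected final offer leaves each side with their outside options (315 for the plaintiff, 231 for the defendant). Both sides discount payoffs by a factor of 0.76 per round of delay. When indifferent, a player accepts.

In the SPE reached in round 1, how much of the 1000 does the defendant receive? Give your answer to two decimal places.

Round 6 (the defendant proposes): the plaintiff gets 315 if talks fail, so the defendant offers 315 and keeps 685.
Round 5 (the plaintiff proposes): the defendant can get 685 next round, worth 0.76 × 685 = 520.6 now; the plaintiff offers that and keeps 479.4.
Round 4 (the defendant proposes): the plaintiff can get 479.4 next round, worth 0.76 × 479.4 = 364.344 now; the defendant offers that and keeps 635.656.
Round 3 (the plaintiff proposes): the defendant can get 635.656 next round, worth 0.76 × 635.656 = 483.09856 now; the plaintiff offers that and keeps 516.90144.
Round 2 (the defendant proposes): the plaintiff can get 516.90144 next round, worth 0.76 × 516.90144 = 392.8450944 now, so the defendant offers 392.8450944, keeping 607.1549056.
Round 1 (the plaintiff proposes): the defendant can get 607.1549056 next round, worth 0.76 × 607.1549056 = 461.437728256 now, so the plaintiff offers 461.437728256, keeping 538.562271744.

461.44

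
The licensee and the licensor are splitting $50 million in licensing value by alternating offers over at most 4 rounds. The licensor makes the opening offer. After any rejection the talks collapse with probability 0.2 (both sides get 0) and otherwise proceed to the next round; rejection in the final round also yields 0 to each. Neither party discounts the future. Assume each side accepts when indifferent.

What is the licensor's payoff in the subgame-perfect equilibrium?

16.4

Round 4 (the licensee proposes): the licensor will accept anything ≥ 0, so the licensee offers 0 and keeps 50.
Round 3 (the licensor proposes): rejecting gives the licensee an expected 0.8 × 50 = 40. The licensor offers 40 and keeps 50 − 40 = 10.
Round 2 (the licensee proposes): rejecting gives the licensor an expected 0.8 × 10 = 8. The licensee offers 8 and keeps 50 − 8 = 42.
Round 1 (the licensor proposes): rejecting gives the licensee an expected 0.8 × 42 = 33.6; the licensor offers that and keeps 16.4.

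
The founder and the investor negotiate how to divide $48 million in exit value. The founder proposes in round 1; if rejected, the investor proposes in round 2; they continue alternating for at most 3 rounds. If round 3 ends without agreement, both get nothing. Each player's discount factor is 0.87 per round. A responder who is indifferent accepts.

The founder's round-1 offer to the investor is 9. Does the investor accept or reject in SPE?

Accept

Round 3 (the founder proposes): the investor will accept anything ≥ 0, so the founder offers 0 and keeps 48.
Round 2 (the investor proposes): the founder can get 48 next round, worth 0.87 × 48 = 41.76 now; the investor offers that and keeps 6.24.
So by rejecting in round 1, the investor gets 6.24 next round, worth 0.87 × 6.24 = 5.4288 now.
Offer 9 ≥ 5.4288, so the investor accepts.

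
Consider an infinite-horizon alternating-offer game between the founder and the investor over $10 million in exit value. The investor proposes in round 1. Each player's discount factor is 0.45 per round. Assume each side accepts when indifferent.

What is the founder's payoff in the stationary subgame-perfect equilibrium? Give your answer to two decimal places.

3.10

In a stationary SPE each proposer offers the other exactly their discounted continuation value.
If the investor keeps x when proposing and the founder keeps y when proposing, then x = 10 − 0.45y and y = 10 − 0.45x.
Solving: x = 10(1 − 0.45) / (1 − 0.45·0.45) = 5.5 / 0.7975 ≈ 6.8966.
The founder gets 10 − 6.8966 ≈ 3.1034.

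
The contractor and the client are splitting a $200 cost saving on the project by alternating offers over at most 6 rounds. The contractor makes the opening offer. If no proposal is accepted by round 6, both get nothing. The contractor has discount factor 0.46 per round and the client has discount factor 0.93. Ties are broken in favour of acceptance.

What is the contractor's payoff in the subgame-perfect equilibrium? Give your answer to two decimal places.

22.55

Round 6 (the client proposes): rejection yields 0 for the contractor; the client offers 0 and keeps 200.
Round 5 (the contractor proposes): the client can get 200 next round, worth 0.93 × 200 = 186 now, so the contractor offers 186, keeping 14.
Round 4 (the client proposes): the contractor can get 14 next round, worth 0.46 × 14 = 6.44 now; the client offers that and keeps 193.56.
Round 3 (the contractor proposes): the client can get 193.56 next round, worth 0.93 × 193.56 = 180.0108 now, so the contractor offers 180.0108, keeping 19.9892.
Round 2 (the client proposes): the contractor can get 19.9892 next round, worth 0.46 × 19.9892 = 9.195032 now, so the client offers 9.195032, keeping 190.804968.
Round 1 (the contractor proposes): the client can get 190.804968 next round, worth 0.93 × 190.804968 = 177.44862024 now. The contractor offers 177.44862024 and keeps 200 − 177.44862024 = 22.55137976.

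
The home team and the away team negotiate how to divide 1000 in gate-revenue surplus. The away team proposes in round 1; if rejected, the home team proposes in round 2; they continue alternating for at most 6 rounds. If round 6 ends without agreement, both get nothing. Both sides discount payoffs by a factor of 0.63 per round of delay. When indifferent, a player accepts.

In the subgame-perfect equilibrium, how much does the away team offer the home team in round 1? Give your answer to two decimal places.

424.86

Round 6 (the home team proposes): the away team will accept anything ≥ 0, so the home team offers 0 and keeps 1000.
Round 5 (the away team proposes): the home team can get 1000 next round, worth 0.63 × 1000 = 630 now. The away team offers 630 and keeps 1000 − 630 = 370.
Round 4 (the home team proposes): the away team can get 370 next round, worth 0.63 × 370 = 233.1 now. The home team offers 233.1 and keeps 1000 − 233.1 = 766.9.
Round 3 (the away team proposes): the home team can get 766.9 next round, worth 0.63 × 766.9 = 483.147 now, so the away team offers 483.147, keeping 516.853.
Round 2 (the home team proposes): the away team can get 516.853 next round, worth 0.63 × 516.853 = 325.61739 now, so the home team offers 325.61739, keeping 674.38261.
Round 1 (the away team proposes): the home team can get 674.38261 next round, worth 0.63 × 674.38261 = 424.8610443 now; the away team offers that and keeps 575.1389557.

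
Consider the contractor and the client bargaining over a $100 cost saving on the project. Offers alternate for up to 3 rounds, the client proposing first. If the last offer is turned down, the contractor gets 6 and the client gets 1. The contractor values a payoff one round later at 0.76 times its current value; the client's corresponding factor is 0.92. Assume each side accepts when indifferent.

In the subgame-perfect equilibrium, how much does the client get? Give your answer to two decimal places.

89.72

Round 3 (the client proposes): the contractor gets 6 if talks fail, so the client offers 6 and keeps 94.
Round 2 (the contractor proposes): the client can get 94 next round, worth 0.92 × 94 = 86.48 now. The contractor offers 86.48 and keeps 100 − 86.48 = 13.52.
Round 1 (the client proposes): the contractor can get 13.52 next round, worth 0.76 × 13.52 = 10.2752 now; the client offers that and keeps 89.7248.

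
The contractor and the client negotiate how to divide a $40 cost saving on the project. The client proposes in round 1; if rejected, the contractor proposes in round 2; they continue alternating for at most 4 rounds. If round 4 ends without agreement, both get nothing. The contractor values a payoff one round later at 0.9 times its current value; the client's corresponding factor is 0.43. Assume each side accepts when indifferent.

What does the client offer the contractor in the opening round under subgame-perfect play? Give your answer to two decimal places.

Round 4 (the contractor proposes): the client will accept anything ≥ 0, so the contractor offers 0 and keeps 40.
Round 3 (the client proposes): the contractor can get 40 next round, worth 0.9 × 40 = 36 now, so the client offers 36, keeping 4.
Round 2 (the contractor proposes): the client can get 4 next round, worth 0.43 × 4 = 1.72 now, so the contractor offers 1.72, keeping 38.28.
Round 1 (the client proposes): the contractor can get 38.28 next round, worth 0.9 × 38.28 = 34.452 now. The client offers 34.452 and keeps 40 − 34.452 = 5.548.

34.45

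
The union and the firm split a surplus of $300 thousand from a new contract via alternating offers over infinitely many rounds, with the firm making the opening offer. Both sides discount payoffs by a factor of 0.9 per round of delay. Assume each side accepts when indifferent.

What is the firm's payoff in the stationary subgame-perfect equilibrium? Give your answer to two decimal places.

Let x be the firm's share when the firm proposes and y be the union's share when the union proposes.
The union accepts iff offered ≥ 0.9·y, so x = 300 − 0.9y. Symmetrically y = 300 − 0.9x.
Substituting: x = 300 − 0.9(300 − 0.9x), giving x(1 − 0.9·0.9) = 300(1 − 0.9).
So x = 300 × 0.1 / 0.19 ≈ 157.8947, and the union receives 300 − x ≈ 142.1053.

157.89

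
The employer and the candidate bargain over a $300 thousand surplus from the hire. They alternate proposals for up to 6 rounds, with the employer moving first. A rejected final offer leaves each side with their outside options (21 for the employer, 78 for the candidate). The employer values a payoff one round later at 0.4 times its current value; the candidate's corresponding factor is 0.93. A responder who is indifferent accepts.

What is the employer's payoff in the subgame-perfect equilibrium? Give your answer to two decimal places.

Round 6 (the candidate proposes): the employer gets 21 if talks fail, so the candidate offers 21 and keeps 279.
Round 5 (the employer proposes): the candidate can get 279 next round, worth 0.93 × 279 = 259.47 now. The employer offers 259.47 and keeps 300 − 259.47 = 40.53.
Round 4 (the candidate proposes): the employer can get 40.53 next round, worth 0.4 × 40.53 = 16.212 now. The candidate offers 16.212 and keeps 300 − 16.212 = 283.788.
Round 3 (the employer proposes): the candidate can get 283.788 next round, worth 0.93 × 283.788 = 263.92284 now, so the employer offers 263.92284, keeping 36.07716.
Round 2 (the candidate proposes): the employer can get 36.07716 next round, worth 0.4 × 36.07716 = 14.430864 now; the candidate offers that and keeps 285.569136.
Round 1 (the employer proposes): the candidate can get 285.569136 next round, worth 0.93 × 285.569136 = 265.57929648 now; the employer offers that and keeps 34.42070352.

34.42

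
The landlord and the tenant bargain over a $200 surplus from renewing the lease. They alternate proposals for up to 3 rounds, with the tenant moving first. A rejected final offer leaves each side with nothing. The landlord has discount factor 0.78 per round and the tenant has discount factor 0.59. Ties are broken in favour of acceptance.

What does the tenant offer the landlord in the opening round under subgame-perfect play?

63.96

Solve by backward induction from round 3.
Round 3 (the tenant proposes): rejection yields 0 for the landlord; the tenant offers 0 and keeps 200.
Round 2 (the landlord proposes): the tenant can get 200 next round, worth 0.59 × 200 = 118 now; the landlord offers that and keeps 82.
Round 1 (the tenant proposes): the landlord can get 82 next round, worth 0.78 × 82 = 63.96 now, so the tenant offers 63.96, keeping 136.04.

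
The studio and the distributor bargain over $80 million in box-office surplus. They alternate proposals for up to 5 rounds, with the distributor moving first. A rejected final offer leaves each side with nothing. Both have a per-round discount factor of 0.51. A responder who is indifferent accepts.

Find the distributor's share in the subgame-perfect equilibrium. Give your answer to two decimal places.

By backward induction:
Round 5 (the distributor proposes): rejection yields 0 for the studio; the distributor offers 0 and keeps 80.
Round 4 (the studio proposes): the distributor can get 80 next round, worth 0.51 × 80 = 40.8 now; the studio offers that and keeps 39.2.
Round 3 (the distributor proposes): the studio can get 39.2 next round, worth 0.51 × 39.2 = 19.992 now; the distributor offers that and keeps 60.008.
Round 2 (the studio proposes): the distributor can get 60.008 next round, worth 0.51 × 60.008 = 30.60408 now; the studio offers that and keeps 49.39592.
Round 1 (the distributor proposes): the studio can get 49.39592 next round, worth 0.51 × 49.39592 = 25.1919192 now, so the distributor offers 25.1919192, keeping 54.8080808.

54.81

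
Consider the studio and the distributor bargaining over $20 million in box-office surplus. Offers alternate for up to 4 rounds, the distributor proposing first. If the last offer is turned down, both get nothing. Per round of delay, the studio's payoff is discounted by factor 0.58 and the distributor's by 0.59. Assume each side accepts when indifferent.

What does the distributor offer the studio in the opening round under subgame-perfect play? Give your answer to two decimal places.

Round 4 (the studio proposes): the distributor will accept anything ≥ 0, so the studio offers 0 and keeps 20.
Round 3 (the distributor proposes): the studio can get 20 next round, worth 0.58 × 20 = 11.6 now; the distributor offers that and keeps 8.4.
Round 2 (the studio proposes): the distributor can get 8.4 next round, worth 0.59 × 8.4 = 4.956 now; the studio offers that and keeps 15.044.
Round 1 (the distributor proposes): the studio can get 15.044 next round, worth 0.58 × 15.044 = 8.72552 now. The distributor offers 8.72552 and keeps 20 − 8.72552 = 11.27448.

8.73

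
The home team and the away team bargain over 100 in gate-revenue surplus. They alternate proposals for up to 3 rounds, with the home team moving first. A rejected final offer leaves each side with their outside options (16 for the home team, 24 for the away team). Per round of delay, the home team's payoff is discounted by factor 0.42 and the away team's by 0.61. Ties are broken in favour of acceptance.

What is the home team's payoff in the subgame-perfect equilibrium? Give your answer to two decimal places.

58.47

Round 3 (the home team proposes): the away team gets 24 if talks fail, so the home team offers 24 and keeps 76.
Round 2 (the away team proposes): the home team can get 76 next round, worth 0.42 × 76 = 31.92 now, so the away team offers 31.92, keeping 68.08.
Round 1 (the home team proposes): the away team can get 68.08 next round, worth 0.61 × 68.08 = 41.5288 now; the home team offers that and keeps 58.4712.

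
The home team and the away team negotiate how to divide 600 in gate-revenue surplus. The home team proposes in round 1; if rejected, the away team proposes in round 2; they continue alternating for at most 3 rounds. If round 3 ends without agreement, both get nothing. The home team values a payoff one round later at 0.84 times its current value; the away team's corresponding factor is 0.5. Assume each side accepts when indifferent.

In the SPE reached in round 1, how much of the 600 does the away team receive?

48

Round 3 (the home team proposes): the away team will accept anything ≥ 0, so the home team offers 0 and keeps 600.
Round 2 (the away team proposes): the home team can get 600 next round, worth 0.84 × 600 = 504 now; the away team offers that and keeps 96.
Round 1 (the home team proposes): the away team can get 96 next round, worth 0.5 × 96 = 48 now, so the home team offers 48, keeping 552.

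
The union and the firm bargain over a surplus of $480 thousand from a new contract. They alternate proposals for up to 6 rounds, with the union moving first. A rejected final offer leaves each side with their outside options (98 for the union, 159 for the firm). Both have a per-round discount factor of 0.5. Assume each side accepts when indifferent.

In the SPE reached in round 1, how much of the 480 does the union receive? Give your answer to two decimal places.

318.06

Work backward from the last round.
Round 6 (the firm proposes): the union gets 98 if talks fail, so the firm offers 98 and keeps 382.
Round 5 (the union proposes): the firm can get 382 next round, worth 0.5 × 382 = 191 now; the union offers that and keeps 289.
Round 4 (the firm proposes): the union can get 289 next round, worth 0.5 × 289 = 144.5 now. The firm offers 144.5 and keeps 480 − 144.5 = 335.5.
Round 3 (the union proposes): the firm can get 335.5 next round, worth 0.5 × 335.5 = 167.75 now, so the union offers 167.75, keeping 312.25.
Round 2 (the firm proposes): the union can get 312.25 next round, worth 0.5 × 312.25 = 156.125 now; the firm offers that and keeps 323.875.
Round 1 (the union proposes): the firm can get 323.875 next round, worth 0.5 × 323.875 = 161.9375 now. The union offers 161.9375 and keeps 480 − 161.9375 = 318.0625.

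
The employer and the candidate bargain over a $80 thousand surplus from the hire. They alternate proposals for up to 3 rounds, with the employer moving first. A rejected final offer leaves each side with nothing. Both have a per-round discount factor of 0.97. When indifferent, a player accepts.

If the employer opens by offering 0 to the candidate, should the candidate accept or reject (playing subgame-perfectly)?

Work out the candidate's continuation value if the offer is rejected.
Round 3 (the employer proposes): the candidate will accept anything ≥ 0, so the employer offers 0 and keeps 80.
Round 2 (the candidate proposes): the employer can get 80 next round, worth 0.97 × 80 = 77.6 now. The candidate offers 77.6 and keeps 80 − 77.6 = 2.4.
So by rejecting in round 1, the candidate gets 2.4 next round, worth 0.97 × 2.4 = 2.328 now.
Offer 0 < 2.328, so the candidate rejects.

Reject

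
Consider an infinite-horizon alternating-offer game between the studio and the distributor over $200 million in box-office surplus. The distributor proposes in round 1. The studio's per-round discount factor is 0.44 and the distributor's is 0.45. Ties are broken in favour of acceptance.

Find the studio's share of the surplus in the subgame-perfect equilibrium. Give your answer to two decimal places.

60.35

In a stationary SPE each proposer offers the other exactly their discounted continuation value.
If the distributor keeps x when proposing and the studio keeps y when proposing, then x = 200 − 0.44y and y = 200 − 0.45x.
Solving: x = 200(1 − 0.44) / (1 − 0.45·0.44) = 112 / 0.802 ≈ 139.6509.
The studio gets 200 − 139.6509 ≈ 60.3491.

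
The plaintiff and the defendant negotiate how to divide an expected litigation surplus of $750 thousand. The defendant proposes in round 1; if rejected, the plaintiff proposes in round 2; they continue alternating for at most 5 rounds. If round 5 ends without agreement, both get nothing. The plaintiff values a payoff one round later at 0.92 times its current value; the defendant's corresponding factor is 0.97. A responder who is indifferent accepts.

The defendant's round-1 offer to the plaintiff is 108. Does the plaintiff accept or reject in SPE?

Round 5 (the defendant proposes): the plaintiff will accept anything ≥ 0, so the defendant offers 0 and keeps 750.
Round 4 (the plaintiff proposes): the defendant can get 750 next round, worth 0.97 × 750 = 727.5 now, so the plaintiff offers 727.5, keeping 22.5.
Round 3 (the defendant proposes): the plaintiff can get 22.5 next round, worth 0.92 × 22.5 = 20.7 now; the defendant offers that and keeps 729.3.
Round 2 (the plaintiff proposes): the defendant can get 729.3 next round, worth 0.97 × 729.3 = 707.421 now; the plaintiff offers that and keeps 42.579.
So by rejecting in round 1, the plaintiff gets 42.579 next round, worth 0.92 × 42.579 = 39.17268 now.
Offer 108 ≥ 39.17268, so the plaintiff accepts.

Accept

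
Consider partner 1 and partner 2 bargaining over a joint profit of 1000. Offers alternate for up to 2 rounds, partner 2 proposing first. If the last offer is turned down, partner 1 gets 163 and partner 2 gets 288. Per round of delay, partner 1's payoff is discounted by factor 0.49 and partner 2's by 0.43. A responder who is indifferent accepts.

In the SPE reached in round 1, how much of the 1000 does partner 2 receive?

651.12

Work backward from the last round.
Round 2 (partner 1 proposes): partner 2 gets 288 if talks fail, so partner 1 offers 288 and keeps 712.
Round 1 (partner 2 proposes): partner 1 can get 712 next round, worth 0.49 × 712 = 348.88 now. Partner 2 offers 348.88 and keeps 1000 − 348.88 = 651.12.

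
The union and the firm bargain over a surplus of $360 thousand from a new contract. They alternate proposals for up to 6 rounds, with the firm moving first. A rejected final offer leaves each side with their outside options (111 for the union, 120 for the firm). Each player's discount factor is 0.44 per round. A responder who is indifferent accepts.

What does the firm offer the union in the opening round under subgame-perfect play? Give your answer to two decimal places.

109.84

By backward induction:
Round 6 (the union proposes): the firm gets 120 if talks fail, so the union offers 120 and keeps 240.
Round 5 (the firm proposes): the union can get 240 next round, worth 0.44 × 240 = 105.6 now, so the firm offers 105.6, keeping 254.4.
Round 4 (the union proposes): the firm can get 254.4 next round, worth 0.44 × 254.4 = 111.936 now; the union offers that and keeps 248.064.
Round 3 (the firm proposes): the union can get 248.064 next round, worth 0.44 × 248.064 = 109.14816 now, so the firm offers 109.14816, keeping 250.85184.
Round 2 (the union proposes): the firm can get 250.85184 next round, worth 0.44 × 250.85184 = 110.3748096 now, so the union offers 110.3748096, keeping 249.6251904.
Round 1 (the firm proposes): the union can get 249.6251904 next round, worth 0.44 × 249.6251904 = 109.835083776 now; the firm offers that and keeps 250.164916224.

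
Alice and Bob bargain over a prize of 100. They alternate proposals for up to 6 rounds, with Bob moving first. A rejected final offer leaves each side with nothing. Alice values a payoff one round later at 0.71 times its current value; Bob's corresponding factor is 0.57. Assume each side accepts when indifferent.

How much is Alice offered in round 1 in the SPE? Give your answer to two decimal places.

Work backward from the last round.
Round 6 (Alice proposes): rejection yields 0 for Bob; Alice offers 0 and keeps 100.
Round 5 (Bob proposes): Alice can get 100 next round, worth 0.71 × 100 = 71 now, so Bob offers 71, keeping 29.
Round 4 (Alice proposes): Bob can get 29 next round, worth 0.57 × 29 = 16.53 now, so Alice offers 16.53, keeping 83.47.
Round 3 (Bob proposes): Alice can get 83.47 next round, worth 0.71 × 83.47 = 59.2637 now; Bob offers that and keeps 40.7363.
Round 2 (Alice proposes): Bob can get 40.7363 next round, worth 0.57 × 40.7363 = 23.219691 now; Alice offers that and keeps 76.780309.
Round 1 (Bob proposes): Alice can get 76.780309 next round, worth 0.71 × 76.780309 = 54.51401939 now; Bob offers that and keeps 45.48598061.

54.51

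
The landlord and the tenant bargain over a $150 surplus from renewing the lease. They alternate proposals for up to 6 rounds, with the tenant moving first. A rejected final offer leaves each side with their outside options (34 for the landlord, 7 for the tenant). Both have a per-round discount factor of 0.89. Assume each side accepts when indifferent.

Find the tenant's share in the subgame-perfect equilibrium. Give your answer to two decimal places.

Solve by backward induction from round 6.
Round 6 (the landlord proposes): the tenant gets 7 if talks fail, so the landlord offers 7 and keeps 143.
Round 5 (the tenant proposes): the landlord can get 143 next round, worth 0.89 × 143 = 127.27 now. The tenant offers 127.27 and keeps 150 − 127.27 = 22.73.
Round 4 (the landlord proposes): the tenant can get 22.73 next round, worth 0.89 × 22.73 = 20.2297 now. The landlord offers 20.2297 and keeps 150 − 20.2297 = 129.7703.
Round 3 (the tenant proposes): the landlord can get 129.7703 next round, worth 0.89 × 129.7703 = 115.495567 now. The tenant offers 115.495567 and keeps 150 − 115.495567 = 34.504433.
Round 2 (the landlord proposes): the tenant can get 34.504433 next round, worth 0.89 × 34.504433 = 30.70894537 now. The landlord offers 30.70894537 and keeps 150 − 30.70894537 = 119.29105463.
Round 1 (the tenant proposes): the landlord can get 119.29105463 next round, worth 0.89 × 119.29105463 = 106.1690386207 now; the tenant offers that and keeps 43.8309613793.

43.83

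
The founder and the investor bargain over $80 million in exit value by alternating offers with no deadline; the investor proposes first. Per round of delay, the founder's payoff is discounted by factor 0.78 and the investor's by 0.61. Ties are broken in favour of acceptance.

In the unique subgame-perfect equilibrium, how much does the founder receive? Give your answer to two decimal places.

46.43

In a stationary SPE each proposer offers the other exactly their discounted continuation value.
If the investor keeps x when proposing and the founder keeps y when proposing, then x = 80 − 0.78y and y = 80 − 0.61x.
Solving: x = 80(1 − 0.78) / (1 − 0.61·0.78) = 17.6 / 0.5242 ≈ 33.5750.
The founder gets 80 − 33.5750 ≈ 46.4250.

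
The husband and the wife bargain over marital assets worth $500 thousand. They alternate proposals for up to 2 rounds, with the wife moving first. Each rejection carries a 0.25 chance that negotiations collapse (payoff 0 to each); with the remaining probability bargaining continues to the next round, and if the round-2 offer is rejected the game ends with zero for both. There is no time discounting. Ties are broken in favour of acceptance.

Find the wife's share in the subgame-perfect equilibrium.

125

Round 2 (the husband proposes): the wife will accept anything ≥ 0, so the husband offers 0 and keeps 500.
Round 1 (the wife proposes): rejecting gives the husband an expected 0.75 × 500 = 375, so the wife offers 375, keeping 125.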